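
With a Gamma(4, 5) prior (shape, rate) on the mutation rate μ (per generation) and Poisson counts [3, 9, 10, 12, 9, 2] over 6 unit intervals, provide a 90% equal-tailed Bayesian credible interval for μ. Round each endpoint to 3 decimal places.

Posterior: Gamma(4+45, 5+6) = Gamma(49, 11) (shape, rate).
Equal-tailed 90% interval: Gamma(49, 11) quantiles at 0.05 and 0.95.
Posterior mean ≈ 4.455, SD ≈ 0.636; a Normal approximation gives roughly [3.408, 5.501].
Exact: lower = 3.462; upper = 5.550.

[3.462, 5.550]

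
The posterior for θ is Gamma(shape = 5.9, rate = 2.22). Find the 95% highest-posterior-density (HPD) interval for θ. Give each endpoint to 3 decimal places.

[0.766, 4.830]

The posterior is unimodal and skewed, so the HPD interval has equal density at both endpoints and is the shortest 95% interval.
Solving f(0.766) = f(4.830) with F(4.830) − F(0.766) = 0.95 gives [0.766, 4.830].
For comparison, the equal-tailed interval is [0.965, 5.193]; the HPD is narrower and shifted toward the mode.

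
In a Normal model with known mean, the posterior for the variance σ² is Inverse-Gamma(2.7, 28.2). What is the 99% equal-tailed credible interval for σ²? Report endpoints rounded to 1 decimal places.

[3.2, 110.4]

Inverse-Gamma(2.7, 28.2) quantiles: F⁻¹(0.005) and F⁻¹(0.995).
Equivalently, 1/σ² ~ Gamma(2.7, rate = 28.2); invert its 0.995 and 0.005 quantiles.
Posterior mean ≈ 16.6, SD ≈ 19.8; a Normal approximation gives roughly [-34.5, 67.7].
Exact: lower = 3.2; upper = 110.4.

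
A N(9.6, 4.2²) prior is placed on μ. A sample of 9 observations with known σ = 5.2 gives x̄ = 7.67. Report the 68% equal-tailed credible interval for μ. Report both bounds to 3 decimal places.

[6.358, 9.544]

Posterior precision = 1/4.2² + 9/5.2² = 0.0567 + 0.3328 = 0.3895, so posterior SD = 1.6022.
Posterior mean = (9.6/4.2² + 9·7.67/5.2²) / 0.3895 = 7.9509.
Interval: 7.9509 ± 0.994 × 1.6022 → [6.358, 9.544].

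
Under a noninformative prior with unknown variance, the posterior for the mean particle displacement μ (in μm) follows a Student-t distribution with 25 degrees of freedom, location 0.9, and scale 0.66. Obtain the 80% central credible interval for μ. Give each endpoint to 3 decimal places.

[0.031, 1.769]

The t_25 distribution is symmetric; the 80% interval is 0.9 ± t·0.66 with t_{0.9,25} = 1.316.
Half-width: 1.316 × 0.66 = 0.869.
0.9 − 0.869 = 0.031; 0.9 + 0.869 = 1.769.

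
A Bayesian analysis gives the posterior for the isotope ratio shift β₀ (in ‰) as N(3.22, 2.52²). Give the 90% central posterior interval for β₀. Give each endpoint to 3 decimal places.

[-0.925, 7.365]

The posterior is symmetric, so the 90% equal-tailed interval is β₀ = 3.22 ± z·2.52 with z = 1.645.
Half-width: 1.645 × 2.52 = 4.145.
3.22 − 4.145 = -0.925; 3.22 + 4.145 = 7.365.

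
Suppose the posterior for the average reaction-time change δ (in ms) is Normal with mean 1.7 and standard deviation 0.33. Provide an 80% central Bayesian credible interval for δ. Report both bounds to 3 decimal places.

The posterior is symmetric, so the 80% equal-tailed interval is δ = 1.7 ± z·0.33 with z = 1.282.
Half-width: 1.282 × 0.33 = 0.423.
1.7 − 0.423 = 1.277; 1.7 + 0.423 = 2.123.

[1.277, 2.123]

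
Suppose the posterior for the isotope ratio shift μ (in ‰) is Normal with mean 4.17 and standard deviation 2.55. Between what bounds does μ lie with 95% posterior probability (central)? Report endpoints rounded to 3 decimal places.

[-0.828, 9.168]

The posterior is symmetric, so the 95% equal-tailed interval is μ = 4.17 ± z·2.55 with z = 1.960.
Half-width: 1.960 × 2.55 = 4.998.
4.17 − 4.998 = -0.828; 4.17 + 4.998 = 9.168.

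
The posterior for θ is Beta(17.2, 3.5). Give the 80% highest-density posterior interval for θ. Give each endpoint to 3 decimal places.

The posterior is unimodal and skewed, so the HPD interval has equal density at both endpoints and is the shortest 80% interval.
Solving f(0.748) = f(0.944) with F(0.944) − F(0.748) = 0.80 gives [0.748, 0.944].
For comparison, the equal-tailed interval is [0.721, 0.926]; the HPD is narrower and shifted toward the mode.

[0.748, 0.944]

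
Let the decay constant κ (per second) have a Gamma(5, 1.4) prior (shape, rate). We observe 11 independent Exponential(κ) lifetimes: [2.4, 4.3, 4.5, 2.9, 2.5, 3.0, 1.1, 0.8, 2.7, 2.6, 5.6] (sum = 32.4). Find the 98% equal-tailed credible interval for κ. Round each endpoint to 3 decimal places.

Posterior: Gamma(5+11, 1.4+32.4) = Gamma(16, 33.8) (shape, rate).
Equal-tailed 98% interval: Gamma(16, 33.8) quantiles at 0.01 and 0.99.
Posterior mean ≈ 0.473, SD ≈ 0.118; a Normal approximation gives roughly [0.198, 0.749].
Exact: lower = 0.242; upper = 0.791.

[0.242, 0.791]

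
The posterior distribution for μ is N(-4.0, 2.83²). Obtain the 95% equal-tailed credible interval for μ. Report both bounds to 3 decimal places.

[-9.547, 1.547]

The posterior is symmetric, so the 95% equal-tailed interval is μ = -4.0 ± z·2.83 with z = 1.960.
Half-width: 1.960 × 2.83 = 5.547.
-4.0 − 5.547 = -9.547; -4.0 + 5.547 = 1.547.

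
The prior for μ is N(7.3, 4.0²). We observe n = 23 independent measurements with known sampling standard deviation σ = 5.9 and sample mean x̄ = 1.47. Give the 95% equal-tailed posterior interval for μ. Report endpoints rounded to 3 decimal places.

Posterior precision = 1/4.0² + 23/5.9² = 0.0625 + 0.6607 = 0.7232, so posterior SD = 1.1759.
Posterior mean = (7.3/4.0² + 23·1.47/5.9²) / 0.7232 = 1.9738.
Interval: 1.9738 ± 1.960 × 1.1759 → [-0.331, 4.278].

[-0.331, 4.278]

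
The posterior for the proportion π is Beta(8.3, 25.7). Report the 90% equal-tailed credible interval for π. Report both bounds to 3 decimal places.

Posterior: Beta(8.3, 25.7).
Equal-tailed 90% interval: the 0.05 and 0.95 quantiles of Beta(8.3, 25.7).
Posterior mean ≈ 0.244, SD ≈ 0.073; a Normal approximation gives roughly [0.125, 0.364].
Exact: F⁻¹(0.05) = 0.134; F⁻¹(0.95) = 0.372.

[0.134, 0.372]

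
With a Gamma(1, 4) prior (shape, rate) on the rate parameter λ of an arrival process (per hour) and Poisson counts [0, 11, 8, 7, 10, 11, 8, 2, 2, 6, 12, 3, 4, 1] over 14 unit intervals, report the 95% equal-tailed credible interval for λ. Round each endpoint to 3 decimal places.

Posterior: Gamma(1+85, 4+14) = Gamma(86, 18) (shape, rate).
Equal-tailed 95% interval: Gamma(86, 18) quantiles at 0.025 and 0.975.
Posterior mean ≈ 4.778, SD ≈ 0.515; a Normal approximation gives roughly [3.768, 5.788].
Exact: lower = 3.822; upper = 5.839.

[3.822, 5.839]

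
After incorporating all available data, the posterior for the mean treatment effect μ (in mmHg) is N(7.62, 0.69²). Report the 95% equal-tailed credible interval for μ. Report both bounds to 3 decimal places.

[6.268, 8.972]

The posterior is symmetric, so the 95% equal-tailed interval is μ = 7.62 ± z·0.69 with z = 1.960.
Half-width: 1.960 × 0.69 = 1.352.
7.62 − 1.352 = 6.268; 7.62 + 1.352 = 8.972.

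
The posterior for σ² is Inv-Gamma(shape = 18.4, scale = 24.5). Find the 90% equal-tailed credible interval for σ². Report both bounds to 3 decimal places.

[0.943, 2.049]

Inverse-Gamma(18.4, 24.5) quantiles: F⁻¹(0.05) and F⁻¹(0.95).
Equivalently, 1/σ² ~ Gamma(18.4, rate = 24.5); invert its 0.95 and 0.05 quantiles.
Posterior mean ≈ 1.408, SD ≈ 0.348; a Normal approximation gives roughly [0.836, 1.980].
Exact: lower = 0.943; upper = 2.049.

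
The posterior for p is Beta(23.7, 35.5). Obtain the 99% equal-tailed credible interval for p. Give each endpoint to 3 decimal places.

[0.246, 0.567]

Posterior: Beta(23.7, 35.5).
Equal-tailed 99% interval: the 0.005 and 0.995 quantiles of Beta(23.7, 35.5).
Posterior mean ≈ 0.400, SD ≈ 0.063; a Normal approximation gives roughly [0.238, 0.563].
Exact: F⁻¹(0.005) = 0.246; F⁻¹(0.995) = 0.567.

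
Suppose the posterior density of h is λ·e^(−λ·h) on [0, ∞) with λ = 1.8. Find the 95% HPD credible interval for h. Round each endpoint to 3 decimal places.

[0.000, 1.664]

The exponential density is strictly decreasing on [0, ∞), so the HPD interval is anchored at 0: [0, q] with P(h ≤ q) = 0.95.
q = −ln(1 − 0.95) / 1.8 = 2.9957 / 1.8 = 1.664.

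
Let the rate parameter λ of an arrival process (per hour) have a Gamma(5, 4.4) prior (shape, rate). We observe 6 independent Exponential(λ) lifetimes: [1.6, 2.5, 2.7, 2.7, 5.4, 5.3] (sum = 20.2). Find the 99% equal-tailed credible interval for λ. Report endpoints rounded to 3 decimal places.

[0.176, 0.870]

Posterior: Gamma(5+6, 4.4+20.2) = Gamma(11, 24.6) (shape, rate).
Equal-tailed 99% interval: Gamma(11, 24.6) quantiles at 0.005 and 0.995.
Posterior mean ≈ 0.447, SD ≈ 0.135; a Normal approximation gives roughly [0.100, 0.794].
Exact: lower = 0.176; upper = 0.870.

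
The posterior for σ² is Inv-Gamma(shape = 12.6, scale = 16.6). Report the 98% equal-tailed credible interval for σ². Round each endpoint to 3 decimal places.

[0.745, 2.848]

Inverse-Gamma(12.6, 16.6) quantiles: F⁻¹(0.01) and F⁻¹(0.99).
Equivalently, 1/σ² ~ Gamma(12.6, rate = 16.6); invert its 0.99 and 0.01 quantiles.
Posterior mean ≈ 1.431, SD ≈ 0.440; a Normal approximation gives roughly [0.409, 2.454].
Exact: lower = 0.745; upper = 2.848.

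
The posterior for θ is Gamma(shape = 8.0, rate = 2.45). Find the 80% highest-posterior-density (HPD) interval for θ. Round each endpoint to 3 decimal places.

[1.676, 4.495]

The posterior is unimodal and skewed, so the HPD interval has equal density at both endpoints and is the shortest 80% interval.
Solving f(1.676) = f(4.495) with F(4.495) − F(1.676) = 0.80 gives [1.676, 4.495].
For comparison, the equal-tailed interval is [1.900, 4.804]; the HPD is narrower and shifted toward the mode.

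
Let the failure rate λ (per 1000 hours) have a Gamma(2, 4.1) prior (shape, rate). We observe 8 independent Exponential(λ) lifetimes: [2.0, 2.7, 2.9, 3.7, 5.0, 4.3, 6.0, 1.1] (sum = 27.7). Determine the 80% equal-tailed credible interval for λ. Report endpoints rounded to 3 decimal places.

Posterior: Gamma(2+8, 4.1+27.7) = Gamma(10, 31.8) (shape, rate).
Equal-tailed 80% interval: Gamma(10, 31.8) quantiles at 0.1 and 0.9.
Posterior mean ≈ 0.314, SD ≈ 0.099; a Normal approximation gives roughly [0.187, 0.442].
Exact: lower = 0.196; upper = 0.447.

[0.196, 0.447]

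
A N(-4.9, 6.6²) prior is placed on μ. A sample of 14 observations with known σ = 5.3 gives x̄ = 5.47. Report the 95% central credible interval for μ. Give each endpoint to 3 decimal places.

Posterior precision = 1/6.6² + 14/5.3² = 0.0230 + 0.4984 = 0.5214, so posterior SD = 1.3849.
Posterior mean = (-4.9/6.6² + 14·5.47/5.3²) / 0.5214 = 5.0134.
Interval: 5.0134 ± 1.960 × 1.3849 → [2.299, 7.728].

[2.299, 7.728]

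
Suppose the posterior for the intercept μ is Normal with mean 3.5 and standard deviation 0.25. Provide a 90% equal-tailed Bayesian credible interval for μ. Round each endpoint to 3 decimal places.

The posterior is symmetric, so the 90% equal-tailed interval is μ = 3.5 ± z·0.25 with z = 1.645.
Half-width: 1.645 × 0.25 = 0.411.
3.5 − 0.411 = 3.089; 3.5 + 0.411 = 3.911.

[3.089, 3.911]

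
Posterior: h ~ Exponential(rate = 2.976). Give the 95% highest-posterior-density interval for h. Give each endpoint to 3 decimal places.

The exponential density is strictly decreasing on [0, ∞), so the HPD interval is anchored at 0: [0, q] with P(h ≤ q) = 0.95.
q = −ln(1 − 0.95) / 2.976 = 2.9957 / 2.976 = 1.007.

[0.000, 1.007]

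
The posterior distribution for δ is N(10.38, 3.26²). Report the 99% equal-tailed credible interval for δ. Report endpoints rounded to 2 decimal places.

The posterior is symmetric, so the 99% equal-tailed interval is δ = 10.38 ± z·3.26 with z = 2.576.
Half-width: 2.576 × 3.26 = 8.40.
10.38 − 8.40 = 1.98; 10.38 + 8.40 = 18.78.

[1.98, 18.78]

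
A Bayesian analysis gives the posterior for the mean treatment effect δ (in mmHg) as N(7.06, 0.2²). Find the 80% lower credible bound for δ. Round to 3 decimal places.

6.892

Need L with P(δ ≥ L) = 0.80: L = 7.06 − z_{0.2}·0.2.
z = 0.842; L = 7.06 − 0.842 × 0.2 = 6.892.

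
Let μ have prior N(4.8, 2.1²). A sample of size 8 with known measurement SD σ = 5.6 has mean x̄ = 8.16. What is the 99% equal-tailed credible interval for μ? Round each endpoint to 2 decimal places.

Posterior precision = 1/2.1² + 8/5.6² = 0.2268 + 0.2551 = 0.4819, so posterior SD = 1.4406.
Posterior mean = (4.8/2.1² + 8·8.16/5.6²) / 0.4819 = 6.5788.
Interval: 6.5788 ± 2.576 × 1.4406 → [2.87, 10.29].

[2.87, 10.29]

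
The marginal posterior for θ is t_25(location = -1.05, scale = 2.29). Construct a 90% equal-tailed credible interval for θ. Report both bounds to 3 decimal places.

[-4.962, 2.862]

The t_25 distribution is symmetric; the 90% interval is -1.05 ± t·2.29 with t_{0.95,25} = 1.708.
Half-width: 1.708 × 2.29 = 3.912.
-1.05 − 3.912 = -4.962; -1.05 + 3.912 = 2.862.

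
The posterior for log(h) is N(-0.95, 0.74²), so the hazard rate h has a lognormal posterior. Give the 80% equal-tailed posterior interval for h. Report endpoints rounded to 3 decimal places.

[0.150, 0.998]

On the log scale the 80% interval is -0.95 ± 1.282 × 0.74 = [-1.8983, -0.0017].
Exponentiate: [e^-1.8983, e^-0.0017] = [0.150, 0.998].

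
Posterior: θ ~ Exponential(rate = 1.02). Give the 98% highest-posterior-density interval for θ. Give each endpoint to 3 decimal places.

The exponential density is strictly decreasing on [0, ∞), so the HPD interval is anchored at 0: [0, q] with P(θ ≤ q) = 0.98.
q = −ln(1 − 0.98) / 1.02 = 3.9120 / 1.02 = 3.835.

[0.000, 3.835]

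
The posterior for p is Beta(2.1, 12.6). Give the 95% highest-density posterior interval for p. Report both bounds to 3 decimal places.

[0.006, 0.315]

The posterior is unimodal and skewed, so the HPD interval has equal density at both endpoints and is the shortest 95% interval.
Solving f(0.006) = f(0.315) with F(0.315) − F(0.006) = 0.95 gives [0.006, 0.315].
For comparison, the equal-tailed interval is [0.021, 0.355]; the HPD is narrower and shifted toward the mode.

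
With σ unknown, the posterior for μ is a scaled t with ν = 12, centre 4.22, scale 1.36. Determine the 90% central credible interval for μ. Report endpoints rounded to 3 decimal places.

The t_12 distribution is symmetric; the 90% interval is 4.22 ± t·1.36 with t_{0.95,12} = 1.782.
Half-width: 1.782 × 1.36 = 2.424.
4.22 − 2.424 = 1.796; 4.22 + 2.424 = 6.644.

[1.796, 6.644]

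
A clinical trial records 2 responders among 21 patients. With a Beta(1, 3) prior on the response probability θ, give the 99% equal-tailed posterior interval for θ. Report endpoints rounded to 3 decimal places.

Posterior: Beta(1+2, 3+19) = Beta(3, 22).
Equal-tailed 99% interval: the 0.005 and 0.995 quantiles of Beta(3, 22).
Posterior mean ≈ 0.120, SD ≈ 0.064; a Normal approximation gives roughly [-0.044, 0.284].
Exact: F⁻¹(0.005) = 0.015; F⁻¹(0.995) = 0.332.

[0.015, 0.332]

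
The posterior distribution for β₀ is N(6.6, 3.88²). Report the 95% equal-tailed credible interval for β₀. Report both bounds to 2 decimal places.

The posterior is symmetric, so the 95% equal-tailed interval is β₀ = 6.6 ± z·3.88 with z = 1.960.
Half-width: 1.960 × 3.88 = 7.60.
6.6 − 7.60 = -1.00; 6.6 + 7.60 = 14.20.

[-1.00, 14.20]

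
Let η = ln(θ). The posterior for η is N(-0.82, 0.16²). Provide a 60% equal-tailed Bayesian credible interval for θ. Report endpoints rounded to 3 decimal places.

On the log scale the 60% interval is -0.82 ± 0.842 × 0.16 = [-0.9547, -0.6853].
Exponentiate: [e^-0.9547, e^-0.6853] = [0.385, 0.504].

[0.385, 0.504]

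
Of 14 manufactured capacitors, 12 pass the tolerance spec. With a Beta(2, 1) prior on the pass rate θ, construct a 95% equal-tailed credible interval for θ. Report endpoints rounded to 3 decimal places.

Posterior: Beta(2+12, 1+2) = Beta(14, 3).
Equal-tailed 95% interval: the 0.025 and 0.975 quantiles of Beta(14, 3).
Posterior mean ≈ 0.824, SD ≈ 0.090; a Normal approximation gives roughly [0.647, 1.000].
Exact: F⁻¹(0.025) = 0.617; F⁻¹(0.975) = 0.960.

[0.617, 0.960]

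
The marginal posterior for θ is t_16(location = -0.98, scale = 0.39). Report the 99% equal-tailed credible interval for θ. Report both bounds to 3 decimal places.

[-2.119, 0.159]

The t_16 distribution is symmetric; the 99% interval is -0.98 ± t·0.39 with t_{0.995,16} = 2.921.
Half-width: 2.921 × 0.39 = 1.139.
-0.98 − 1.139 = -2.119; -0.98 + 1.139 = 0.159.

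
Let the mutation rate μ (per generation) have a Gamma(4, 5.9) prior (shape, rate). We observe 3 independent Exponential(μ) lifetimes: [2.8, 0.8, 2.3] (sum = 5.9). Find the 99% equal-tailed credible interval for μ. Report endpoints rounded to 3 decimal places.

Posterior: Gamma(4+3, 5.9+5.9) = Gamma(7, 11.8) (shape, rate).
Equal-tailed 99% interval: Gamma(7, 11.8) quantiles at 0.005 and 0.995.
Posterior mean ≈ 0.593, SD ≈ 0.224; a Normal approximation gives roughly [0.016, 1.171].
Exact: lower = 0.173; upper = 1.327.

[0.173, 1.327]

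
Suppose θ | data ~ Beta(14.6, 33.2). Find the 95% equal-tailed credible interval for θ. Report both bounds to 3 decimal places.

[0.185, 0.442]

Posterior: Beta(14.6, 33.2).
Equal-tailed 95% interval: the 0.025 and 0.975 quantiles of Beta(14.6, 33.2).
Posterior mean ≈ 0.305, SD ≈ 0.066; a Normal approximation gives roughly [0.176, 0.435].
Exact: F⁻¹(0.025) = 0.185; F⁻¹(0.975) = 0.442.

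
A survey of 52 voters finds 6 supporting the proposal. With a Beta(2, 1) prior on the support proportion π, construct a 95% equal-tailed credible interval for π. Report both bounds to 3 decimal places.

Posterior: Beta(2+6, 1+46) = Beta(8, 47).
Equal-tailed 95% interval: the 0.025 and 0.975 quantiles of Beta(8, 47).
Posterior mean ≈ 0.145, SD ≈ 0.047; a Normal approximation gives roughly [0.053, 0.238].
Exact: F⁻¹(0.025) = 0.066; F⁻¹(0.975) = 0.249.

[0.066, 0.249]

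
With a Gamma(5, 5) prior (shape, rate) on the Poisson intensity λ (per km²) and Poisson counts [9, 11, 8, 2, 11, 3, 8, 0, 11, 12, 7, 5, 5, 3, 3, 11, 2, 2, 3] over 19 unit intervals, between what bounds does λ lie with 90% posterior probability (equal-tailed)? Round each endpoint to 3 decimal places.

Posterior: Gamma(5+116, 5+19) = Gamma(121, 24) (shape, rate).
Equal-tailed 90% interval: Gamma(121, 24) quantiles at 0.05 and 0.95.
Posterior mean ≈ 5.042, SD ≈ 0.458; a Normal approximation gives roughly [4.288, 5.796].
Exact: lower = 4.312; upper = 5.818.

[4.312, 5.818]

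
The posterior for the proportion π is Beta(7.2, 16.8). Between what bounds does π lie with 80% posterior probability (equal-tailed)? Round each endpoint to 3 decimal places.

[0.185, 0.422]

Posterior: Beta(7.2, 16.8).
Equal-tailed 80% interval: the 0.1 and 0.9 quantiles of Beta(7.2, 16.8).
Posterior mean ≈ 0.300, SD ≈ 0.092; a Normal approximation gives roughly [0.183, 0.417].
Exact: F⁻¹(0.1) = 0.185; F⁻¹(0.9) = 0.422.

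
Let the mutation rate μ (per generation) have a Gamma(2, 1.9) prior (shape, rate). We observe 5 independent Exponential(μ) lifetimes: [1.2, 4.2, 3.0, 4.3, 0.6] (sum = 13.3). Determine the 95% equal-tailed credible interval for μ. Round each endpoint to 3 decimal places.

[0.185, 0.859]

Posterior: Gamma(2+5, 1.9+13.3) = Gamma(7, 15.2) (shape, rate).
Equal-tailed 95% interval: Gamma(7, 15.2) quantiles at 0.025 and 0.975.
Posterior mean ≈ 0.461, SD ≈ 0.174; a Normal approximation gives roughly [0.119, 0.802].
Exact: lower = 0.185; upper = 0.859.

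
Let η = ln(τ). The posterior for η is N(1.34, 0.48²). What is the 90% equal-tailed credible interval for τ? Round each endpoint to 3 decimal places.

[1.734, 8.411]

On the log scale the 90% interval is 1.34 ± 1.645 × 0.48 = [0.5505, 2.1295].
Exponentiate: [e^0.5505, e^2.1295] = [1.734, 8.411].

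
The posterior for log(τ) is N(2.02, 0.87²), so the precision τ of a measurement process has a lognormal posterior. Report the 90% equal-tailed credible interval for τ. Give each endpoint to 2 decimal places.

On the log scale the 90% interval is 2.02 ± 1.645 × 0.87 = [0.5890, 3.4510].
Exponentiate: [e^0.5890, e^3.4510] = [1.80, 31.53].

[1.80, 31.53]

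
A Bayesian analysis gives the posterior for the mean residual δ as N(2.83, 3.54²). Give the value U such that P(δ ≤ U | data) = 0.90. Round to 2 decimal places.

Need U with P(δ ≤ U) = 0.90: U = 2.83 + z_{0.1}·3.54.
z = 1.282; U = 2.83 + 1.282 × 3.54 = 7.37.

7.37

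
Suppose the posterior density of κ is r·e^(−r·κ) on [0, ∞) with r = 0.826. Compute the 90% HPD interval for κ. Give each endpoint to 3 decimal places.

The exponential density is strictly decreasing on [0, ∞), so the HPD interval is anchored at 0: [0, q] with P(κ ≤ q) = 0.90.
q = −ln(1 − 0.90) / 0.826 = 2.3026 / 0.826 = 2.788.

[0.000, 2.788]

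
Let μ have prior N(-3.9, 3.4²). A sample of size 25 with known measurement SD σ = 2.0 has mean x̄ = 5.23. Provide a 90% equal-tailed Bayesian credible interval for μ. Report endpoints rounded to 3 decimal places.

Posterior precision = 1/3.4² + 25/2.0² = 0.0865 + 6.2500 = 6.3365, so posterior SD = 0.3973.
Posterior mean = (-3.9/3.4² + 25·5.23/2.0²) / 6.3365 = 5.1054.
Interval: 5.1054 ± 1.645 × 0.3973 → [4.452, 5.759].

[4.452, 5.759]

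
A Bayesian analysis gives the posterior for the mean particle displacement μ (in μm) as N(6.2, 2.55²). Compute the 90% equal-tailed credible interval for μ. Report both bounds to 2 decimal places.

The posterior is symmetric, so the 90% equal-tailed interval is μ = 6.2 ± z·2.55 with z = 1.645.
Half-width: 1.645 × 2.55 = 4.19.
6.2 − 4.19 = 2.01; 6.2 + 4.19 = 10.39.

[2.01, 10.39]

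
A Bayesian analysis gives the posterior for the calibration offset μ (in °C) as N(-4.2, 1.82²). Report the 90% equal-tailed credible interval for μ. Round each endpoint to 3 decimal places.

The posterior is symmetric, so the 90% equal-tailed interval is μ = -4.2 ± z·1.82 with z = 1.645.
Half-width: 1.645 × 1.82 = 2.994.
-4.2 − 2.994 = -7.194; -4.2 + 2.994 = -1.206.

[-7.194, -1.206]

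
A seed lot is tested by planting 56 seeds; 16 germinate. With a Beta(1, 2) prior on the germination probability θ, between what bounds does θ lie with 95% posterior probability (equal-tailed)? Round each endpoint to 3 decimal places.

[0.181, 0.409]

Posterior: Beta(1+16, 2+40) = Beta(17, 42).
Equal-tailed 95% interval: the 0.025 and 0.975 quantiles of Beta(17, 42).
Posterior mean ≈ 0.288, SD ≈ 0.058; a Normal approximation gives roughly [0.174, 0.403].
Exact: F⁻¹(0.025) = 0.181; F⁻¹(0.975) = 0.409.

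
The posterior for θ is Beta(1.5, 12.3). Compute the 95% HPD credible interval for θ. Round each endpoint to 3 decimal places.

[0.000, 0.268]

The posterior is unimodal and skewed, so the HPD interval has equal density at both endpoints and is the shortest 95% interval.
Solving f(0.000) = f(0.268) with F(0.268) − F(0.000) = 0.95 gives [0.000, 0.268].
For comparison, the equal-tailed interval is [0.009, 0.311]; the HPD is narrower and shifted toward the mode.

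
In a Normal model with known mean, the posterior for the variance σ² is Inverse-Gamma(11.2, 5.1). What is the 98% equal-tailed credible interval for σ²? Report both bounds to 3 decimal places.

[0.250, 1.041]

Inverse-Gamma(11.2, 5.1) quantiles: F⁻¹(0.01) and F⁻¹(0.99).
Equivalently, 1/σ² ~ Gamma(11.2, rate = 5.1); invert its 0.99 and 0.01 quantiles.
Posterior mean ≈ 0.500, SD ≈ 0.165; a Normal approximation gives roughly [0.117, 0.883].
Exact: lower = 0.250; upper = 1.041.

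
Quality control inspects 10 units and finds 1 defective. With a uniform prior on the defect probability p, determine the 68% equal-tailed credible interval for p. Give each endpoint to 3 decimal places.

[0.066, 0.269]

Posterior: Beta(1+1, 1+9) = Beta(2, 10).
Equal-tailed 68% interval: the 0.16 and 0.84 quantiles of Beta(2, 10).
Posterior mean ≈ 0.167, SD ≈ 0.103; a Normal approximation gives roughly [0.064, 0.269].
Exact: F⁻¹(0.16) = 0.066; F⁻¹(0.84) = 0.269.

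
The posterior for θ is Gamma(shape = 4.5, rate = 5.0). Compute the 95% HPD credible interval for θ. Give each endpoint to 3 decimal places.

The posterior is unimodal and skewed, so the HPD interval has equal density at both endpoints and is the shortest 95% interval.
Solving f(0.190) = f(1.739) with F(1.739) − F(0.190) = 0.95 gives [0.190, 1.739].
For comparison, the equal-tailed interval is [0.270, 1.902]; the HPD is narrower and shifted toward the mode.

[0.190, 1.739]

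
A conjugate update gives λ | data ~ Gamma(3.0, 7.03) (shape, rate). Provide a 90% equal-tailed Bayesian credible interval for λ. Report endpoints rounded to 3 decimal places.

[0.116, 0.896]

Posterior: Gamma(shape 3.0, rate 7.03).
Equal-tailed 90% interval: Gamma(3.0, 7.03) quantiles at 0.05 and 0.95.
Posterior mean ≈ 0.427, SD ≈ 0.246; a Normal approximation gives roughly [0.021, 0.832].
Exact: lower = 0.116; upper = 0.896.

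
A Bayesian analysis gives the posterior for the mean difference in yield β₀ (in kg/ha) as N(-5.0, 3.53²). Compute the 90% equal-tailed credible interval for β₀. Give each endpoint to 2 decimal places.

[-10.81, 0.81]

The posterior is symmetric, so the 90% equal-tailed interval is β₀ = -5.0 ± z·3.53 with z = 1.645.
Half-width: 1.645 × 3.53 = 5.81.
-5.0 − 5.81 = -10.81; -5.0 + 5.81 = 0.81.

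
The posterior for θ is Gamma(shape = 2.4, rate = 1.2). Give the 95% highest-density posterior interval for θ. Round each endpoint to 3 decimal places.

[0.102, 4.526]

The posterior is unimodal and skewed, so the HPD interval has equal density at both endpoints and is the shortest 95% interval.
Solving f(0.102) = f(4.526) with F(4.526) − F(0.102) = 0.95 gives [0.102, 4.526].
For comparison, the equal-tailed interval is [0.315, 5.209]; the HPD is narrower and shifted toward the mode.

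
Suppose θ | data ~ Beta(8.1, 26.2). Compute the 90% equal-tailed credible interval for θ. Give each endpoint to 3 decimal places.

Posterior: Beta(8.1, 26.2).
Equal-tailed 90% interval: the 0.05 and 0.95 quantiles of Beta(8.1, 26.2).
Posterior mean ≈ 0.236, SD ≈ 0.071; a Normal approximation gives roughly [0.119, 0.354].
Exact: F⁻¹(0.05) = 0.128; F⁻¹(0.95) = 0.362.

[0.128, 0.362]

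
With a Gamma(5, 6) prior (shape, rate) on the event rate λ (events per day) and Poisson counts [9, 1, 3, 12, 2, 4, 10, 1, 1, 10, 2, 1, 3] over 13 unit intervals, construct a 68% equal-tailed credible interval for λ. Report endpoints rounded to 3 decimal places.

[2.951, 3.786]

Posterior: Gamma(5+59, 6+13) = Gamma(64, 19) (shape, rate).
Equal-tailed 68% interval: Gamma(64, 19) quantiles at 0.16 and 0.84.
Posterior mean ≈ 3.368, SD ≈ 0.421; a Normal approximation gives roughly [2.950, 3.787].
Exact: lower = 2.951; upper = 3.786.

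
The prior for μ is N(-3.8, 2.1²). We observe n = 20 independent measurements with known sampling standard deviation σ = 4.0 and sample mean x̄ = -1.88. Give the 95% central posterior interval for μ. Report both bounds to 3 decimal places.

Posterior precision = 1/2.1² + 20/4.0² = 0.2268 + 1.2500 = 1.4768, so posterior SD = 0.8229.
Posterior mean = (-3.8/2.1² + 20·-1.88/4.0²) / 1.4768 = -2.1748.
Interval: -2.1748 ± 1.960 × 0.8229 → [-3.788, -0.562].

[-3.788, -0.562]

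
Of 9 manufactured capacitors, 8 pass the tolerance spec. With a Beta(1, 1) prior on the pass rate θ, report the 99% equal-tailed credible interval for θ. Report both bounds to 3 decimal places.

Posterior: Beta(1+8, 1+1) = Beta(9, 2).
Equal-tailed 99% interval: the 0.005 and 0.995 quantiles of Beta(9, 2).
Posterior mean ≈ 0.818, SD ≈ 0.111; a Normal approximation gives roughly [0.531, 1.105].
Exact: F⁻¹(0.005) = 0.456; F⁻¹(0.995) = 0.989.

[0.456, 0.989]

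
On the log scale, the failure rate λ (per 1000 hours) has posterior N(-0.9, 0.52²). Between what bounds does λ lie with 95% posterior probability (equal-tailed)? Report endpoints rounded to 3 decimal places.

On the log scale the 95% interval is -0.9 ± 1.960 × 0.52 = [-1.9192, 0.1192].
Exponentiate: [e^-1.9192, e^0.1192] = [0.147, 1.127].

[0.147, 1.127]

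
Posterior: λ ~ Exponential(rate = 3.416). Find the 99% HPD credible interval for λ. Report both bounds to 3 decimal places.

The exponential density is strictly decreasing on [0, ∞), so the HPD interval is anchored at 0: [0, q] with P(λ ≤ q) = 0.99.
q = −ln(1 − 0.99) / 3.416 = 4.6052 / 3.416 = 1.348.

[0.000, 1.348]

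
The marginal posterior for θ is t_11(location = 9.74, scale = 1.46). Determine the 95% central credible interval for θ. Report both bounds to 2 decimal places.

The t_11 distribution is symmetric; the 95% interval is 9.74 ± t·1.46 with t_{0.975,11} = 2.201.
Half-width: 2.201 × 1.46 = 3.21.
9.74 − 3.21 = 6.53; 9.74 + 3.21 = 12.95.

[6.53, 12.95]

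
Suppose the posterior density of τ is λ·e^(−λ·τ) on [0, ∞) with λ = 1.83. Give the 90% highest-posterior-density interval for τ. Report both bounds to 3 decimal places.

[0.000, 1.258]

The exponential density is strictly decreasing on [0, ∞), so the HPD interval is anchored at 0: [0, q] with P(τ ≤ q) = 0.90.
q = −ln(1 − 0.90) / 1.83 = 2.3026 / 1.83 = 1.258.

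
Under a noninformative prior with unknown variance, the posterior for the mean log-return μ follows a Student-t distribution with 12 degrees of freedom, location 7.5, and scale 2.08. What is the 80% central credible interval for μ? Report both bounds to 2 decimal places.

The t_12 distribution is symmetric; the 80% interval is 7.5 ± t·2.08 with t_{0.9,12} = 1.356.
Half-width: 1.356 × 2.08 = 2.82.
7.5 − 2.82 = 4.68; 7.5 + 2.82 = 10.32.

[4.68, 10.32]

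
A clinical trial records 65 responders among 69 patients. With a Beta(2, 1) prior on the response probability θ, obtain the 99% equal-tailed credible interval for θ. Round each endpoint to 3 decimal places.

Posterior: Beta(2+65, 1+4) = Beta(67, 5).
Equal-tailed 99% interval: the 0.005 and 0.995 quantiles of Beta(67, 5).
Posterior mean ≈ 0.931, SD ≈ 0.030; a Normal approximation gives roughly [0.854, 1.007].
Exact: F⁻¹(0.005) = 0.833; F⁻¹(0.995) = 0.984.

[0.833, 0.984]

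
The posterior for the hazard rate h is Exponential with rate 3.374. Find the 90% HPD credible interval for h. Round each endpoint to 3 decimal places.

The exponential density is strictly decreasing on [0, ∞), so the HPD interval is anchored at 0: [0, q] with P(h ≤ q) = 0.90.
q = −ln(1 − 0.90) / 3.374 = 2.3026 / 3.374 = 0.682.

[0.000, 0.682]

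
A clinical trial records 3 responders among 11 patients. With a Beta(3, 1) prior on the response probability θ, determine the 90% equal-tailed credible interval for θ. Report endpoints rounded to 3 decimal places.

[0.206, 0.610]

Posterior: Beta(3+3, 1+8) = Beta(6, 9).
Equal-tailed 90% interval: the 0.05 and 0.95 quantiles of Beta(6, 9).
Posterior mean ≈ 0.400, SD ≈ 0.122; a Normal approximation gives roughly [0.199, 0.601].
Exact: F⁻¹(0.05) = 0.206; F⁻¹(0.95) = 0.610.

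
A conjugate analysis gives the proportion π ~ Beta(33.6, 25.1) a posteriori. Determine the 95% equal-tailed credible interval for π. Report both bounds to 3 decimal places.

Posterior: Beta(33.6, 25.1).
Equal-tailed 95% interval: the 0.025 and 0.975 quantiles of Beta(33.6, 25.1).
Posterior mean ≈ 0.572, SD ≈ 0.064; a Normal approximation gives roughly [0.447, 0.698].
Exact: F⁻¹(0.025) = 0.445; F⁻¹(0.975) = 0.695.

[0.445, 0.695]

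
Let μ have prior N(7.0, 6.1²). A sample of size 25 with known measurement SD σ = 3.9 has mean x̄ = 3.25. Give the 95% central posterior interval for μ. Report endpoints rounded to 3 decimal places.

Posterior precision = 1/6.1² + 25/3.9² = 0.0269 + 1.6437 = 1.6705, so posterior SD = 0.7737.
Posterior mean = (7.0/6.1² + 25·3.25/3.9²) / 1.6705 = 3.3103.
Interval: 3.3103 ± 1.960 × 0.7737 → [1.794, 4.827].

[1.794, 4.827]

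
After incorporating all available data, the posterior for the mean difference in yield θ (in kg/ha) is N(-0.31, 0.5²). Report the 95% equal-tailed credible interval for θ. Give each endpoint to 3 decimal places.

[-1.290, 0.670]

The posterior is symmetric, so the 95% equal-tailed interval is θ = -0.31 ± z·0.5 with z = 1.960.
Half-width: 1.960 × 0.5 = 0.980.
-0.31 − 0.980 = -1.290; -0.31 + 0.980 = 0.670.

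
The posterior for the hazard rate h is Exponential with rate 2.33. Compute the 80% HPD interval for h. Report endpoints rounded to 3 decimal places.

[0.000, 0.691]

The exponential density is strictly decreasing on [0, ∞), so the HPD interval is anchored at 0: [0, q] with P(h ≤ q) = 0.80.
q = −ln(1 − 0.80) / 2.33 = 1.6094 / 2.33 = 0.691.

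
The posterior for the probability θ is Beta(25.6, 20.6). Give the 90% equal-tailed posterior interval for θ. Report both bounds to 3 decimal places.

[0.434, 0.672]

Posterior: Beta(25.6, 20.6).
Equal-tailed 90% interval: the 0.05 and 0.95 quantiles of Beta(25.6, 20.6).
Posterior mean ≈ 0.554, SD ≈ 0.072; a Normal approximation gives roughly [0.435, 0.673].
Exact: F⁻¹(0.05) = 0.434; F⁻¹(0.95) = 0.672.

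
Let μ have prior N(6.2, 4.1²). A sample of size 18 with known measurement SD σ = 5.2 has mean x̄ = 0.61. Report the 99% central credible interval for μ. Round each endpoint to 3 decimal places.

Posterior precision = 1/4.1² + 18/5.2² = 0.0595 + 0.6657 = 0.7252, so posterior SD = 1.1743.
Posterior mean = (6.2/4.1² + 18·0.61/5.2²) / 0.7252 = 1.0686.
Interval: 1.0686 ± 2.576 × 1.1743 → [-1.956, 4.093].

[-1.956, 4.093]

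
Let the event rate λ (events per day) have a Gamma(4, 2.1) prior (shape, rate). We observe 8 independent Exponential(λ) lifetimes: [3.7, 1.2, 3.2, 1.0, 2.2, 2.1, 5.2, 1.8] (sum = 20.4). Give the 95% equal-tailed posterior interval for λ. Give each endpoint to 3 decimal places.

[0.276, 0.875]

Posterior: Gamma(4+8, 2.1+20.4) = Gamma(12, 22.5) (shape, rate).
Equal-tailed 95% interval: Gamma(12, 22.5) quantiles at 0.025 and 0.975.
Posterior mean ≈ 0.533, SD ≈ 0.154; a Normal approximation gives roughly [0.232, 0.835].
Exact: lower = 0.276; upper = 0.875.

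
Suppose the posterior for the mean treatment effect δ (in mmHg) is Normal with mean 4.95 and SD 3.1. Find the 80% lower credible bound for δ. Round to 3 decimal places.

Need L with P(δ ≥ L) = 0.80: L = 4.95 − z_{0.2}·3.1.
z = 0.842; L = 4.95 − 0.842 × 3.1 = 2.341.

2.341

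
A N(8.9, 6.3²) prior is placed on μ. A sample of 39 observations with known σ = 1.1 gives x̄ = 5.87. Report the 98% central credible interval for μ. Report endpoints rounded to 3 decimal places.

[5.463, 6.282]

Posterior precision = 1/6.3² + 39/1.1² = 0.0252 + 32.2314 = 32.2566, so posterior SD = 0.1761.
Posterior mean = (8.9/6.3² + 39·5.87/1.1²) / 32.2566 = 5.8724.
Interval: 5.8724 ± 2.326 × 0.1761 → [5.463, 6.282].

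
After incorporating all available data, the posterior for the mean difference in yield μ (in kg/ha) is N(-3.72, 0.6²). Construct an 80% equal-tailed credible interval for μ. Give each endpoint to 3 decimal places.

The posterior is symmetric, so the 80% equal-tailed interval is μ = -3.72 ± z·0.6 with z = 1.282.
Half-width: 1.282 × 0.6 = 0.769.
-3.72 − 0.769 = -4.489; -3.72 + 0.769 = -2.951.

[-4.489, -2.951]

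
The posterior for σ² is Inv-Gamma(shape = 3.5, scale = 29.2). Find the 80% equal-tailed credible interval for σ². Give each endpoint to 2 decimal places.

Inverse-Gamma(3.5, 29.2) quantiles: F⁻¹(0.1) and F⁻¹(0.9).
Equivalently, 1/σ² ~ Gamma(3.5, rate = 29.2); invert its 0.9 and 0.1 quantiles.
Posterior mean ≈ 11.68, SD ≈ 9.54; a Normal approximation gives roughly [-0.54, 23.90].
Exact: lower = 4.86; upper = 20.61.

[4.86, 20.61]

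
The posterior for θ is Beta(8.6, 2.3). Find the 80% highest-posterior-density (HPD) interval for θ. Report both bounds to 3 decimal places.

[0.674, 0.958]

The posterior is unimodal and skewed, so the HPD interval has equal density at both endpoints and is the shortest 80% interval.
Solving f(0.674) = f(0.958) with F(0.958) − F(0.674) = 0.80 gives [0.674, 0.958].
For comparison, the equal-tailed interval is [0.625, 0.928]; the HPD is narrower and shifted toward the mode.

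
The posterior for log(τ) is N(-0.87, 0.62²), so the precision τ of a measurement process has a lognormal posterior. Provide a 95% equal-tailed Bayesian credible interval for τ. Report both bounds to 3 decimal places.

[0.124, 1.412]

On the log scale the 95% interval is -0.87 ± 1.960 × 0.62 = [-2.0852, 0.3452].
Exponentiate: [e^-2.0852, e^0.3452] = [0.124, 1.412].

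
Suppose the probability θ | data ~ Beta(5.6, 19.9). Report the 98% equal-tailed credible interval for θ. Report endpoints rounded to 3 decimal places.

[0.069, 0.433]

Posterior: Beta(5.6, 19.9).
Equal-tailed 98% interval: the 0.01 and 0.99 quantiles of Beta(5.6, 19.9).
Posterior mean ≈ 0.220, SD ≈ 0.080; a Normal approximation gives roughly [0.033, 0.407].
Exact: F⁻¹(0.01) = 0.069; F⁻¹(0.99) = 0.433.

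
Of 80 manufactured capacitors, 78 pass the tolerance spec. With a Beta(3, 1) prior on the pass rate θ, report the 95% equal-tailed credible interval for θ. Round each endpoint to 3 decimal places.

[0.916, 0.992]

Posterior: Beta(3+78, 1+2) = Beta(81, 3).
Equal-tailed 95% interval: the 0.025 and 0.975 quantiles of Beta(81, 3).
Posterior mean ≈ 0.964, SD ≈ 0.020; a Normal approximation gives roughly [0.925, 1.004].
Exact: F⁻¹(0.025) = 0.916; F⁻¹(0.975) = 0.992.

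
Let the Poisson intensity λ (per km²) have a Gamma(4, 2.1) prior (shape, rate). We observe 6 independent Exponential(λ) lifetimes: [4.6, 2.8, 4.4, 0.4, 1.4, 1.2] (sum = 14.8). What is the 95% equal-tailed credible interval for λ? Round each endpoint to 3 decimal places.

Posterior: Gamma(4+6, 2.1+14.8) = Gamma(10, 16.9) (shape, rate).
Equal-tailed 95% interval: Gamma(10, 16.9) quantiles at 0.025 and 0.975.
Posterior mean ≈ 0.592, SD ≈ 0.187; a Normal approximation gives roughly [0.225, 0.958].
Exact: lower = 0.284; upper = 1.011.

[0.284, 1.011]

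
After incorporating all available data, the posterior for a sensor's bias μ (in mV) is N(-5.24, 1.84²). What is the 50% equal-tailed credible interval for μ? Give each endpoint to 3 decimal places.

[-6.481, -3.999]

The posterior is symmetric, so the 50% equal-tailed interval is μ = -5.24 ± z·1.84 with z = 0.674.
Half-width: 0.674 × 1.84 = 1.241.
-5.24 − 1.241 = -6.481; -5.24 + 1.241 = -3.999.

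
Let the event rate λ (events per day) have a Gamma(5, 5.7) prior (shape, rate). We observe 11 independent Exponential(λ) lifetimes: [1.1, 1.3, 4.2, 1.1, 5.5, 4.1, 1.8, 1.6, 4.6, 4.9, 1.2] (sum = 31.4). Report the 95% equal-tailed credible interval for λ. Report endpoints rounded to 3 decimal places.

[0.247, 0.667]

Posterior: Gamma(5+11, 5.7+31.4) = Gamma(16, 37.1) (shape, rate).
Equal-tailed 95% interval: Gamma(16, 37.1) quantiles at 0.025 and 0.975.
Posterior mean ≈ 0.431, SD ≈ 0.108; a Normal approximation gives roughly [0.220, 0.643].
Exact: lower = 0.247; upper = 0.667.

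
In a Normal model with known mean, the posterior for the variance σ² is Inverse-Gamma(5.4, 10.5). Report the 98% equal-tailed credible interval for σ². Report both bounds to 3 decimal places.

Inverse-Gamma(5.4, 10.5) quantiles: F⁻¹(0.01) and F⁻¹(0.99).
Equivalently, 1/σ² ~ Gamma(5.4, rate = 10.5); invert its 0.99 and 0.01 quantiles.
Posterior mean ≈ 2.386, SD ≈ 1.294; a Normal approximation gives roughly [-0.624, 5.397].
Exact: lower = 0.860; upper = 7.112.

[0.860, 7.112]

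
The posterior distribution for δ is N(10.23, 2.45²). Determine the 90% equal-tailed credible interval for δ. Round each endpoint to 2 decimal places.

[6.20, 14.26]

The posterior is symmetric, so the 90% equal-tailed interval is δ = 10.23 ± z·2.45 with z = 1.645.
Half-width: 1.645 × 2.45 = 4.03.
10.23 − 4.03 = 6.20; 10.23 + 4.03 = 14.26.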